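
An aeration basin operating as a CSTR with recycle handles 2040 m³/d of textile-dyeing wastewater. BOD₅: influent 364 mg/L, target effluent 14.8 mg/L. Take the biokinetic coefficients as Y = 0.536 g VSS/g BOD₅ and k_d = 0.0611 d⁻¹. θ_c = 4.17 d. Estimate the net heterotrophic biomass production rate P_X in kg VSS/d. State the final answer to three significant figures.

Y_obs = Y / (1 + k_d θ_c) = 0.536 / (1 + 0.0611 × 4.17) = 0.536 / 1.255 = 0.4272.
Q·(S₀ − S) = 2040 × (364 − 14.8) × 10⁻³ = 712.4 kg/d removed.
Biomass produced: P_X = Y_obs·Q·ΔS = 0.4272 × 712.4 ≈ 304.3 kg VSS/d.

P_X ≈ 304 kg VSS/d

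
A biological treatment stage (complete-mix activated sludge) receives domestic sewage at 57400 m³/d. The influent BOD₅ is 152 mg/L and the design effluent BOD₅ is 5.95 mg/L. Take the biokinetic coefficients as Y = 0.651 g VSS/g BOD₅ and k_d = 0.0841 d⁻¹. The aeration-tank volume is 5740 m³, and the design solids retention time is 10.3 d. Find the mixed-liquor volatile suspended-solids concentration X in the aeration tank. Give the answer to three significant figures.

From V·X·(1 + k_d·θ_c) = Y·Q·(S₀ − S)·θ_c: X = 0.651 × 57400 × (152 − 5.95) × 10.3 / [5740 × (1 + 0.0841 × 10.3)] = 5248 mg/L.

X ≈ 5250 mg/L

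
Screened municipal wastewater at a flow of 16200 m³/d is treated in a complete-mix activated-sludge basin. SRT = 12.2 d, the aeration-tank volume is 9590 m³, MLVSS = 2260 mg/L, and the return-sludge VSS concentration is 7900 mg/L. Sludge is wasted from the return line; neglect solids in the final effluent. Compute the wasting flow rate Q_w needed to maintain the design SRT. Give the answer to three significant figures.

θ_c = V·X/(Q_w·X_r) when wasting from the recycle, so Q_w = V·X/(θ_c·X_r) = 9590 × 2260 / (12.2 × 7900) = 224.9 m³/d.

Q_w ≈ 225 m³/d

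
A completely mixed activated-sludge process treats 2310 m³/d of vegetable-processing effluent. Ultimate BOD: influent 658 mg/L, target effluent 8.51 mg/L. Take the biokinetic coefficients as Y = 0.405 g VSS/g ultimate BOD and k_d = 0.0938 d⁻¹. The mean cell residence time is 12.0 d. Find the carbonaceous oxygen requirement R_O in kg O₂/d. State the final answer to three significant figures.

R_O ≈ 1090 kg O₂/d

Observed yield with endogenous decay: Y_obs = Y / (1 + k_d·θ_c) = 0.405 / (1 + 0.0938 × 12.0) = 0.405 / 2.126 = 0.1905 g VSS/g ultimate BOD.
Q·(S₀ − S) = 2310 × (658 − 8.51) × 10⁻³ = 1500 kg/d removed.
Biomass synthesised: P_X = Y_obs × 1500 = 285.9 kg VSS/d.
R_O = Q·ΔS − 1.42 P_X = 1500 − 405.9 = 1094 kg O₂/d.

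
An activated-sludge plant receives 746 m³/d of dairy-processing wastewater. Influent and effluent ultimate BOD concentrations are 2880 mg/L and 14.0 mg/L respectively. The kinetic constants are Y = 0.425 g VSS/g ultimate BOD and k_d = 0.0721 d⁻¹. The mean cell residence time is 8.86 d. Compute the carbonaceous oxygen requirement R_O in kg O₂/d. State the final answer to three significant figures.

The observed yield is Y_obs = Y/(1 + k_d·θ_c) = 0.425 / (1 + 0.0721 × 8.86) = 0.425 / 1.639 = 0.2593 g VSS per g ultimate BOD removed.
Q·(S₀ − S) = 746 × (2880 − 14.0) × 10⁻³ = 2138 kg/d removed.
P_X = Y_obs·Q·(S₀ − S) = 0.2593 × 2138 = 554.5 kg VSS/d.
R_O = Q·ΔS − 1.42 P_X = 2138 − 787.3 = 1351 kg O₂/d.

R_O ≈ 1350 kg O₂/d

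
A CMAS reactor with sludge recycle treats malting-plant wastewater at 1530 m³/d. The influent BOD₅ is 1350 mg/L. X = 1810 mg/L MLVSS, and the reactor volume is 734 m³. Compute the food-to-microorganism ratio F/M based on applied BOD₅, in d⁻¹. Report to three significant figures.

F/M = applied load / biomass = Q·S₀/(V·X) = 1530 × 1350 / (734.0 × 1810) = 1.555 d⁻¹.

F/M ≈ 1.55 d⁻¹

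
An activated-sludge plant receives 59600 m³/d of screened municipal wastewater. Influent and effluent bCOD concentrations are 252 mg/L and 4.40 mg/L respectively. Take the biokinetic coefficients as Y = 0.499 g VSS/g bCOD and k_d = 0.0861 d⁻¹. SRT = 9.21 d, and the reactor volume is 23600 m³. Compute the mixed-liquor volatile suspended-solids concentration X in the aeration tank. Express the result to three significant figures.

X ≈ 1600 mg/L

Solving the biomass balance for X: X = Y Q (S₀−S) θ_c / [V (1+k_d θ_c)] = 0.499 × 59600 × (252 − 4.40) × 9.21 / [23600 × (1 + 0.0861 × 9.21)] = 1603 mg/L.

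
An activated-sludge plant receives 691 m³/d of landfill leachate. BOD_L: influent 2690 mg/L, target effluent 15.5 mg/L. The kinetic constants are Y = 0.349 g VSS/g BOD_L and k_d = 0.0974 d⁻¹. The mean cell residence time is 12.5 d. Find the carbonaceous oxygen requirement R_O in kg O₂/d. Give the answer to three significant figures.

R_O ≈ 1440 kg O₂/d

Y_obs = Y / (1 + k_d θ_c) = 0.349 / (1 + 0.0974 × 12.5) = 0.349 / 2.218 = 0.1574.
Substrate removed = Q·(S₀ − S) = 691 m³/d × (2690 − 15.5) g/m³ = 1.85×10^6 g/d = 1848 kg/d.
Net sludge production P_X = 0.1574 × 1848 = 290.9 kg VSS/d.
Carbonaceous O₂ demand = substrate oxidised − cell-mass equivalent = 1848 − 1.42 × 290.9 = 1435 kg O₂/d.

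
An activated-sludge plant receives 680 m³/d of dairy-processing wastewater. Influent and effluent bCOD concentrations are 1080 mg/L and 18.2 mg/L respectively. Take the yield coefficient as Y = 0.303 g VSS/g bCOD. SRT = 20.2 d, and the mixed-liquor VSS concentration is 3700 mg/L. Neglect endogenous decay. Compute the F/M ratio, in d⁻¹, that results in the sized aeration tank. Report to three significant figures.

With k_d = 0 the design equation reduces to V = Y Q (S₀−S) θ_c / X = 0.303 × 680 × (1080 − 18.2) × 20.2 / 3700 = 1194 m³.
Food-to-microorganism ratio F/M = Q S₀ / (V X) = 680 × 1080 / (1194 × 3700) = 0.1662 d⁻¹.

F/M ≈ 0.166 d⁻¹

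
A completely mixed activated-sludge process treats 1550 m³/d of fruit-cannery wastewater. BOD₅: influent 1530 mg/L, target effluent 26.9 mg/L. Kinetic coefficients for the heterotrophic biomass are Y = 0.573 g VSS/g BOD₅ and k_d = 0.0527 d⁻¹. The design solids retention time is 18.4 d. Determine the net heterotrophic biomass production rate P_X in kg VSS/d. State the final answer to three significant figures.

P_X ≈ 678 kg VSS/d

Y_obs = Y / (1 + k_d θ_c) = 0.573 / (1 + 0.0527 × 18.4) = 0.573 / 1.970 = 0.2909.
ΔS = 1530 − 26.9 = 1503 mg/L, so the substrate removal rate is 1550 × 1503/1000 = 2330 kg BOD₅/d.
Biomass produced: P_X = Y_obs·Q·ΔS = 0.2909 × 2330 ≈ 677.8 kg VSS/d.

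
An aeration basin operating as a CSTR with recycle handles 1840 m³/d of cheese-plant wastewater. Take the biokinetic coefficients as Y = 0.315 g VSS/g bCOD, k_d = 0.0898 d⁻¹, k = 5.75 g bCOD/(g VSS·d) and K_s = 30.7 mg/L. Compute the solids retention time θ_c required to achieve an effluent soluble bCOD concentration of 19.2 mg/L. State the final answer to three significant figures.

Specific growth rate at S = 19.2 mg/L: μ = YkS/(K_s+S) = 0.315·5.75·19.2/(30.7+19.2) = 0.6969 d⁻¹.
1/θ_c = 0.6969 − 0.0898 = 0.6071 d⁻¹, so θ_c = 1.647 d.

θ_c ≈ 1.65 d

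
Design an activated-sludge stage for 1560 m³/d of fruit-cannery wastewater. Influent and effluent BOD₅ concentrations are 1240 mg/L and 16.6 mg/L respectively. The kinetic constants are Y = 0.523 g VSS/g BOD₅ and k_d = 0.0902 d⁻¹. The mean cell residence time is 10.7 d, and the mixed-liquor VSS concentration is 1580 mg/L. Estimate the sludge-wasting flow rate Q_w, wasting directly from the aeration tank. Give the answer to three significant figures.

Q_w ≈ 321 m³/d

Rearranging the biomass balance for a CMAS with decay, V = Y·Q·ΔS·θ_c / [X·(1+k_d θ_c)] = 0.523 × 1560 × (1240 − 16.6) × 10.7 / [1580 × (1 + 0.0902 × 10.7)] = 1.07×10^7 / 3105 = 3440 m³.
For wasting at MLVSS concentration, Q_w = V/θ_c = 3440/10.7 = 321.5 m³/d.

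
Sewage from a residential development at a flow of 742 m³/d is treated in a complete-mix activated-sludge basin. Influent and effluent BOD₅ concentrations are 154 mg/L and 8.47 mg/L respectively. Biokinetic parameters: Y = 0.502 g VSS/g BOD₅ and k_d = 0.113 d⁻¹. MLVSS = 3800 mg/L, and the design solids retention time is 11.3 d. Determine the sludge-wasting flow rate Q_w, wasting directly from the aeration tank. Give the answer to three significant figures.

Q_w ≈ 6.27 m³/d

Steady-state biomass mass balance: V·X·(1 + k_d·θ_c) = Y·Q·(S₀ − S)·θ_c, so V = 0.502 × 742 × (154 − 8.47) × 11.3 / [3800 × (1 + 0.113 × 11.3)] = 6.13×10^5 / 8652 = 70.80 m³.
For wasting at MLVSS concentration, Q_w = V/θ_c = 70.80/11.3 = 6.265 m³/d.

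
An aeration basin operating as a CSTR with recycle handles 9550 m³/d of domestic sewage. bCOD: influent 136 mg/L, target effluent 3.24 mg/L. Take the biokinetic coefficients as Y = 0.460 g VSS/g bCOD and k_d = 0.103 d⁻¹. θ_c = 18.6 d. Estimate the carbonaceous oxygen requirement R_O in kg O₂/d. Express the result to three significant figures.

R_O ≈ 984 kg O₂/d

Correct the yield for decay: Y_obs = Y/(1 + k_d θ_c) = 0.460 / (1 + 0.103 × 18.6) = 0.460 / 2.916 = 0.1578.
Q·(S₀ − S) = 9550 × (136 − 3.24) × 10⁻³ = 1268 kg/d removed.
P_X = Y_obs·Q·(S₀ − S) = 0.1578 × 1268 = 200.0 kg VSS/d.
Carbonaceous O₂ demand = substrate oxidised − cell-mass equivalent = 1268 − 1.42 × 200.0 = 983.8 kg O₂/d.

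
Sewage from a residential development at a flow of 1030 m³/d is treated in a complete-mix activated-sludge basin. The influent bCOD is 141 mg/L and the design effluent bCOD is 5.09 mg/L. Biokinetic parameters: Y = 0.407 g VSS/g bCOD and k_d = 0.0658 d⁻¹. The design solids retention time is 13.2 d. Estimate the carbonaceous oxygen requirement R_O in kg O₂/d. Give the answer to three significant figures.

Correct the yield for decay: Y_obs = Y/(1 + k_d θ_c) = 0.407 / (1 + 0.0658 × 13.2) = 0.407 / 1.869 = 0.2178.
Mass of bCOD removed per day: Q(S₀ − S) = 1030 × 135.9 g/m³ = 140.0 kg/d.
P_X = Y_obs·Q·(S₀ − S) = 0.2178 × 140.0 = 30.49 kg VSS/d.
Carbonaceous O₂ demand = substrate oxidised − cell-mass equivalent = 140.0 − 1.42 × 30.49 = 96.69 kg O₂/d.

R_O ≈ 96.7 kg O₂/d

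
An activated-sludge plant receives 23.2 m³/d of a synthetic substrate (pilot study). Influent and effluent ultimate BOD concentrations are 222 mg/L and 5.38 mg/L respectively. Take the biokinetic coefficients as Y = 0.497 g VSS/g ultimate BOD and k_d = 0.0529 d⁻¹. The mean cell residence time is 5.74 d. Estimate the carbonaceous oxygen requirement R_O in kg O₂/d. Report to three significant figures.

R_O ≈ 2.30 kg O₂/d

Y_obs = Y / (1 + k_d θ_c) = 0.497 / (1 + 0.0529 × 5.74) = 0.497 / 1.304 = 0.3812.
ΔS = 222 − 5.38 = 216.6 mg/L, so the substrate removal rate is 23.2 × 216.6/1000 = 5.026 kg ultimate BOD/d.
Biomass synthesised: P_X = Y_obs × 5.026 = 1.916 kg VSS/d.
R_O = Q·(S₀ − S) − 1.42·P_X = 5.026 − 1.42 × 1.916 = 2.305 kg O₂/d.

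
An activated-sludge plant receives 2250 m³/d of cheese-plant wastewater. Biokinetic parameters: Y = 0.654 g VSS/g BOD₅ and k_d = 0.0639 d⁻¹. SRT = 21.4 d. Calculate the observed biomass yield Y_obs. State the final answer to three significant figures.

Y_obs = Y / (1 + k_d θ_c) = 0.654 / (1 + 0.0639 × 21.4) = 0.654 / 2.367 = 0.2762.

Y_obs ≈ 0.276 g VSS/g BOD₅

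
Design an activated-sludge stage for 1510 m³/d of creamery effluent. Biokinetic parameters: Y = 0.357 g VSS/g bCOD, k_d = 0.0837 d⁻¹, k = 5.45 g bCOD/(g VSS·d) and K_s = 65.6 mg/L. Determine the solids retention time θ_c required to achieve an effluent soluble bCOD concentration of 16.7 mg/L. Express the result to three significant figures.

From 1/θ_c = Y·k·S/(K_s + S) − k_d: Y·k·S/(K_s+S) = 0.357 × 5.45 × 16.7 / (65.6 + 16.7) = 0.3948 d⁻¹.
1/θ_c = 0.3948 − 0.0837 = 0.3111 d⁻¹, so θ_c = 3.214 d.

θ_c ≈ 3.21 d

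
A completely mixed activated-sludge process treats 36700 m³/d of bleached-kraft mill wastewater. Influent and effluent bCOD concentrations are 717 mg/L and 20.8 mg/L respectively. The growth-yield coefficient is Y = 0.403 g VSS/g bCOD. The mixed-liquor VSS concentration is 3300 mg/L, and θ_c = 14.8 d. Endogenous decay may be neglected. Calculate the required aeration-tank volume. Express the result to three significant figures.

V ≈ 46200 m³

With k_d = 0 the design equation reduces to V = Y Q (S₀−S) θ_c / X = 0.403 × 36700 × (717 − 20.8) × 14.8 / 3300 = 46180 m³.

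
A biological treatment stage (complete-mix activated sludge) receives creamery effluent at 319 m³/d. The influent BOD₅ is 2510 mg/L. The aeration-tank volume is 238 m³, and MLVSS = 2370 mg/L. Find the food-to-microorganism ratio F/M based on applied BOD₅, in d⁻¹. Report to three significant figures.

F/M ≈ 1.42 d⁻¹

F/M = Q·S₀ / (V·X) = 319 × 2510 / (238.0 × 2370) = 1.420 g BOD₅·(g VSS·d)⁻¹.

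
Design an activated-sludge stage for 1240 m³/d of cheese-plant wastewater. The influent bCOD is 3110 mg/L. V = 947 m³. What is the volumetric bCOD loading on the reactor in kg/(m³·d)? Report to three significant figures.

L_v ≈ 4.07 kg bCOD/(m³·d)

Applied bCOD load per unit volume = Q·S₀/V = (1240 × 3110/1000)/947.0 = 4.072 kg bCOD·m⁻³·d⁻¹.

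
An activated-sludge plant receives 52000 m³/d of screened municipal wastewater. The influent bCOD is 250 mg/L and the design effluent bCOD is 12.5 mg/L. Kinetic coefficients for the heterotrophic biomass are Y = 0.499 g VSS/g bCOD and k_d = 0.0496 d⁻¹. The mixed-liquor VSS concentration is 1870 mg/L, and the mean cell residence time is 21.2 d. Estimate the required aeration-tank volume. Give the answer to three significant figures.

V ≈ 34100 m³

From the SRT design equation V = Y Q (S₀−S) θ_c / [X (1 + k_d θ_c)] = 0.499 × 52000 × (250 − 12.5) × 21.2 / [1870 × (1 + 0.0496 × 21.2)] = 1.31×10^8 / 3836 = 34055 m³.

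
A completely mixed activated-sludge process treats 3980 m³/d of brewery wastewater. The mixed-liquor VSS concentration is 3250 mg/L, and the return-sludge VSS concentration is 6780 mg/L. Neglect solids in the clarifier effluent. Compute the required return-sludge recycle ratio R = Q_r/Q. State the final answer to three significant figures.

R = Q_r/Q = X/(X_r − X) = 3250 / (6780 − 3250) = 0.9207.

R ≈ 0.921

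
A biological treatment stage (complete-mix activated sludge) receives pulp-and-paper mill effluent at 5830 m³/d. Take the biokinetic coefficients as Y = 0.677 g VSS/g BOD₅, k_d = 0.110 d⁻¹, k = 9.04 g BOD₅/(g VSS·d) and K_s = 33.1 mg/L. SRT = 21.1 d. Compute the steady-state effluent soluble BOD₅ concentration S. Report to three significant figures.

From the Monod/SRT balance for a CMAS, S = K_s·(1+k_d θ_c)/[θ_c·(Y k − k_d) − 1] = 33.1 × (1 + 0.110 × 21.1) / [21.1 × (0.677 × 9.04 − 0.110) − 1] = 109.9 / 125.8 = 0.8737 mg/L.

S ≈ 0.874 mg/L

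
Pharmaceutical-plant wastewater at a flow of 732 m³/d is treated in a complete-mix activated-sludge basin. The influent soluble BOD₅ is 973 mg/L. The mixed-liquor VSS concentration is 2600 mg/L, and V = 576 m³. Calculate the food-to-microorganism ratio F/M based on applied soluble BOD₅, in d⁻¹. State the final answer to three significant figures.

F/M = Q·S₀ / (V·X) = 732 × 973 / (576.0 × 2600) = 0.4756 g soluble BOD₅·(g VSS·d)⁻¹.

F/M ≈ 0.476 d⁻¹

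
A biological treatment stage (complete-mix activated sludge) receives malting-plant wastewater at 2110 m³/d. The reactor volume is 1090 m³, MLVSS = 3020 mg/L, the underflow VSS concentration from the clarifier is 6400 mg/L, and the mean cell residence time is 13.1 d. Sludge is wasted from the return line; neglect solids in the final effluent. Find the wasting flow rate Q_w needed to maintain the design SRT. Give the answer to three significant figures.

Q_w ≈ 39.3 m³/d

Q_w = (V·X)/(θ_c X_r) = 1090 × 3020 / (13.1 × 6400) = 39.26 m³/d.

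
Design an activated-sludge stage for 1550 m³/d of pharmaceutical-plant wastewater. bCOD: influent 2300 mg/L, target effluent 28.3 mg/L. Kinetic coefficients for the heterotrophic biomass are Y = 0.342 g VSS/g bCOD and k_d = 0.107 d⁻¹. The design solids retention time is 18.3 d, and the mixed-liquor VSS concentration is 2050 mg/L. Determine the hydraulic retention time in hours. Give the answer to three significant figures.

τ ≈ 56.3 h

From the SRT design equation V = Y Q (S₀−S) θ_c / [X (1 + k_d θ_c)] = 0.342 × 1550 × (2300 − 28.3) × 18.3 / [2050 × (1 + 0.107 × 18.3)] = 2.2×10^7 / 6064 = 3634 m³.
τ = V/Q = 3634/1550 = 2.345 d, or 56.27 h.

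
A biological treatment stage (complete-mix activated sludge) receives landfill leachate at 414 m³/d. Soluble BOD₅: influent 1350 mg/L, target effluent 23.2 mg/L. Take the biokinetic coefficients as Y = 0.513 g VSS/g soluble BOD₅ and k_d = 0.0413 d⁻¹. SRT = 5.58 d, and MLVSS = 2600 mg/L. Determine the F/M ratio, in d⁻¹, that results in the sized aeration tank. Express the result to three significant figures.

F/M ≈ 0.437 d⁻¹

From the SRT design equation V = Y Q (S₀−S) θ_c / [X (1 + k_d θ_c)] = 0.513 × 414 × (1350 − 23.2) × 5.58 / [2600 × (1 + 0.0413 × 5.58)] = 1.57×10^6 / 3199 = 491.5 m³.
Food-to-microorganism ratio F/M = Q S₀ / (V X) = 414 × 1350 / (491.5 × 2600) = 0.4374 d⁻¹.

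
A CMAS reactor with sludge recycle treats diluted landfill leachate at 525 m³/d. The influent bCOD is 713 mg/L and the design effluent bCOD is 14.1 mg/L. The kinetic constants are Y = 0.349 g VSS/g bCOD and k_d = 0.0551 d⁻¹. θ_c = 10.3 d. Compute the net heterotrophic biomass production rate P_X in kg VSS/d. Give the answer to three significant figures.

P_X ≈ 81.7 kg VSS/d

Y_obs = Y / (1 + k_d θ_c) = 0.349 / (1 + 0.0551 × 10.3) = 0.349 / 1.568 = 0.2226.
Mass of bCOD removed per day: Q(S₀ − S) = 525 × 698.9 g/m³ = 366.9 kg/d.
So the net sludge growth is P_X = 0.2226 × 366.9 = 81.69 kg VSS/d.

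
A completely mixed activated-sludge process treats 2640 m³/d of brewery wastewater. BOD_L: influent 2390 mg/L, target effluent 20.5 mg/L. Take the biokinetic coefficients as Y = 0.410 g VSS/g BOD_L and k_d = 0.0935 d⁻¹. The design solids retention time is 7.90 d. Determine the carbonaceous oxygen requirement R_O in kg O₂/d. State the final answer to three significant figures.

Correct the yield for decay: Y_obs = Y/(1 + k_d θ_c) = 0.410 / (1 + 0.0935 × 7.90) = 0.410 / 1.739 = 0.2358.
Substrate removed = Q·(S₀ − S) = 2640 m³/d × (2390 − 20.5) g/m³ = 6.26×10^6 g/d = 6255 kg/d.
Biomass synthesised: P_X = Y_obs × 6255 = 1475 kg VSS/d.
Carbonaceous O₂ demand = substrate oxidised − cell-mass equivalent = 6255 − 1.42 × 1475 = 4161 kg O₂/d.

R_O ≈ 4160 kg O₂/d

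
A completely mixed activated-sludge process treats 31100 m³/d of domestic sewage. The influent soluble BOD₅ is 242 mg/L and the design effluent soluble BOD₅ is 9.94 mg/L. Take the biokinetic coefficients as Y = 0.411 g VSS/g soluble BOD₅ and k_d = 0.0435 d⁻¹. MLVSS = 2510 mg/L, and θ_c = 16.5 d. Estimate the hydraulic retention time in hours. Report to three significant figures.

Rearranging the biomass balance for a CMAS with decay, V = Y·Q·ΔS·θ_c / [X·(1+k_d θ_c)] = 0.411 × 31100 × (242 − 9.94) × 16.5 / [2510 × (1 + 0.0435 × 16.5)] = 4.89×10^7 / 4312 = 11351 m³.
HRT = V/Q = 11351 m³ / 31100 m³·d⁻¹ = 0.3650 d × 24 = 8.760 h.

τ ≈ 8.76 h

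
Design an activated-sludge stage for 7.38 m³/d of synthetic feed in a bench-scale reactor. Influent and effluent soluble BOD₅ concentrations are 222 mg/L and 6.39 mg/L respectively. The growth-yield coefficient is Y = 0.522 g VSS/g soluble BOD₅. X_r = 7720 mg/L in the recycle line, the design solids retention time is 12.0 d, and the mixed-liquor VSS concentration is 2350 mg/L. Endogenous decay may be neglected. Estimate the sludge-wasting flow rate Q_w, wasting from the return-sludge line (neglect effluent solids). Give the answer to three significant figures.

With k_d = 0 the design equation reduces to V = Y Q (S₀−S) θ_c / X = 0.522 × 7.38 × (222 − 6.39) × 12.0 / 2350 = 4.241 m³.
Wasting from the return line (neglecting effluent solids): Q_w = V·X / (θ_c·X_r) = 4.241 × 2350 / (12.0 × 7720) = 0.1076 m³/d.

Q_w ≈ 0.108 m³/d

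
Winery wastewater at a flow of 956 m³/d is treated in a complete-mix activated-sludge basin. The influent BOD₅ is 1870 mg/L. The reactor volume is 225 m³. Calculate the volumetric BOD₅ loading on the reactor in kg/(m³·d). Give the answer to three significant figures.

L_v ≈ 7.95 kg BOD₅/(m³·d)

L_v = Q S₀ / V = 956 × 1870 × 10⁻³ / 225.0 = 7.945 kg/(m³·d).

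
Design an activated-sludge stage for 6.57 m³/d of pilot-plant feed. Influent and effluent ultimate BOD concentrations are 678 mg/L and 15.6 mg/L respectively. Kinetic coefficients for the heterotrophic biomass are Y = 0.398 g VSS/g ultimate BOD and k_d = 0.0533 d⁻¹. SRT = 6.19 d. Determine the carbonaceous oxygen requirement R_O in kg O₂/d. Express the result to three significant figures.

The observed yield is Y_obs = Y/(1 + k_d·θ_c) = 0.398 / (1 + 0.0533 × 6.19) = 0.398 / 1.330 = 0.2993 g VSS per g ultimate BOD removed.
Substrate removed = Q·(S₀ − S) = 6.57 m³/d × (678 − 15.6) g/m³ = 4.35×10^3 g/d = 4.352 kg/d.
Biomass synthesised: P_X = Y_obs × 4.352 = 1.302 kg VSS/d.
R_O = Q·ΔS − 1.42 P_X = 4.352 − 1.849 = 2.503 kg O₂/d.

R_O ≈ 2.50 kg O₂/d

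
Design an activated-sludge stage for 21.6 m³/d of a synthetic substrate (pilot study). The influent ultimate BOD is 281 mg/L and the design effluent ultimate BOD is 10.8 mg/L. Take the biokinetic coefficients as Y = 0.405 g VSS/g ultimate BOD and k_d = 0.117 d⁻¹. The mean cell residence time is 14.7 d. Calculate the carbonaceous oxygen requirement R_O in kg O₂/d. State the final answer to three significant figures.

R_O ≈ 4.60 kg O₂/d

The observed yield is Y_obs = Y/(1 + k_d·θ_c) = 0.405 / (1 + 0.117 × 14.7) = 0.405 / 2.720 = 0.1489 g VSS per g ultimate BOD removed.
ΔS = 281 − 10.8 = 270.2 mg/L, so the substrate removal rate is 21.6 × 270.2/1000 = 5.836 kg ultimate BOD/d.
P_X = Y_obs·Q·(S₀ − S) = 0.1489 × 5.836 = 0.8690 kg VSS/d.
R_O = Q·ΔS − 1.42 P_X = 5.836 − 1.234 = 4.602 kg O₂/d.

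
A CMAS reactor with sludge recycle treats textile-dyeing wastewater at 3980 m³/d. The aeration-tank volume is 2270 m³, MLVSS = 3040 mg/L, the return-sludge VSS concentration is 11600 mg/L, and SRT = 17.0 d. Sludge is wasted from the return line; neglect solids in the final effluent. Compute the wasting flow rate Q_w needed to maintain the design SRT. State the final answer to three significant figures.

Q_w ≈ 35.0 m³/d

Wasting from the return line (neglecting effluent solids): Q_w = V·X / (θ_c·X_r) = 2270 × 3040 / (17.0 × 11600) = 34.99 m³/d.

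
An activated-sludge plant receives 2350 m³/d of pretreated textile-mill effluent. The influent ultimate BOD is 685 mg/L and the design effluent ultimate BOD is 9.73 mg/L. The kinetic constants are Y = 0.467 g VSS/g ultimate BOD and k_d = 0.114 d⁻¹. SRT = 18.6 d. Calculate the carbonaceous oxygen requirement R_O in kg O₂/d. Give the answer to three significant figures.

Observed yield with endogenous decay: Y_obs = Y / (1 + k_d·θ_c) = 0.467 / (1 + 0.114 × 18.6) = 0.467 / 3.120 = 0.1497 g VSS/g ultimate BOD.
ΔS = 685 − 9.73 = 675.3 mg/L, so the substrate removal rate is 2350 × 675.3/1000 = 1587 kg ultimate BOD/d.
Net sludge production P_X = 0.1497 × 1587 = 237.5 kg VSS/d.
Carbonaceous O₂ demand = substrate oxidised − cell-mass equivalent = 1587 − 1.42 × 237.5 = 1250 kg O₂/d.

R_O ≈ 1250 kg O₂/d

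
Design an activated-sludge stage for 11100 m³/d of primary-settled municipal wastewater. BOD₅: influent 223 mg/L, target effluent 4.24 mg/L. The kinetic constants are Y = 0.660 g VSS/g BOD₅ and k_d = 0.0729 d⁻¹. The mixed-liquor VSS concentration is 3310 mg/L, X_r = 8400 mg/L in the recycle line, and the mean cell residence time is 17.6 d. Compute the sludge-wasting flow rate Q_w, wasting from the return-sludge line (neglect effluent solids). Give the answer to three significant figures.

Q_w ≈ 83.6 m³/d

Steady-state biomass mass balance: V·X·(1 + k_d·θ_c) = Y·Q·(S₀ − S)·θ_c, so V = 0.660 × 11100 × (223 − 4.24) × 17.6 / [3310 × (1 + 0.0729 × 17.6)] = 2.82×10^7 / 7557 = 3733 m³.
θ_c = V·X/(Q_w·X_r) when wasting from the recycle, so Q_w = V·X/(θ_c·X_r) = 3733 × 3310 / (17.6 × 8400) = 83.57 m³/d.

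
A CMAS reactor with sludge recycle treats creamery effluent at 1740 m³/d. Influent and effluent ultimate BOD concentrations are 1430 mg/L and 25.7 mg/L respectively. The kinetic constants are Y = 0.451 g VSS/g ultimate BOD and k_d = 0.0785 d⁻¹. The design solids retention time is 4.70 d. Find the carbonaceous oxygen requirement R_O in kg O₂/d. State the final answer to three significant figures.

R_O ≈ 1300 kg O₂/d

Y_obs = Y / (1 + k_d θ_c) = 0.451 / (1 + 0.0785 × 4.70) = 0.451 / 1.369 = 0.3294.
Mass of ultimate BOD removed per day: Q(S₀ − S) = 1740 × 1404 g/m³ = 2443 kg/d.
Net sludge production P_X = 0.3294 × 2443 = 805.0 kg VSS/d.
R_O = Q·ΔS − 1.42 P_X = 2443 − 1143 = 1300 kg O₂/d.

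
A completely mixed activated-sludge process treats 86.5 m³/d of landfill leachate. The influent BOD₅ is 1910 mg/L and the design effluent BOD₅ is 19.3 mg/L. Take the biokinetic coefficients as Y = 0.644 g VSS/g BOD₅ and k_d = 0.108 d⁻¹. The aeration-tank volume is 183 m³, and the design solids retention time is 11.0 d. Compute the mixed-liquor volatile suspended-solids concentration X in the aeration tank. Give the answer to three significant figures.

Solving the biomass balance for X: X = Y Q (S₀−S) θ_c / [V (1+k_d θ_c)] = 0.644 × 86.5 × (1910 − 19.3) × 11.0 / [183 × (1 + 0.108 × 11.0)] = 2893 mg/L.

X ≈ 2890 mg/L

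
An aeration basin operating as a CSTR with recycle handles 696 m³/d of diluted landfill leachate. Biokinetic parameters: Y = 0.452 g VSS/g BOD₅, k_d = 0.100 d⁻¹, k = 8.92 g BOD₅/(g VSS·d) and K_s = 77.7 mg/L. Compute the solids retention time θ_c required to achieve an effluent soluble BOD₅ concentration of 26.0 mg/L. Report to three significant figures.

From 1/θ_c = Y·k·S/(K_s + S) − k_d: Y·k·S/(K_s+S) = 0.452 × 8.92 × 26.0 / (77.7 + 26.0) = 1.011 d⁻¹.
1/θ_c = 1.011 − 0.100 = 0.9109 d⁻¹, so θ_c = 1.098 d.

θ_c ≈ 1.10 d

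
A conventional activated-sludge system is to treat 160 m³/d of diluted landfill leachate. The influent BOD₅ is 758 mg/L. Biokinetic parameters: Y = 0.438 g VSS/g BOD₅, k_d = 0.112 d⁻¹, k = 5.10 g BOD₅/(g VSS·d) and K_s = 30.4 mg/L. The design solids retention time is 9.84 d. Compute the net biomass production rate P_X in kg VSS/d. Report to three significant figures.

P_X ≈ 25.2 kg VSS/d

Effluent substrate depends only on kinetics and SRT: S = K_s(1 + k_d θ_c) / [θ_c(Yk − k_d) − 1] = 30.4 × (1 + 0.112 × 9.84) / [9.84 × (0.438 × 5.10 − 0.112) − 1] = 63.90 / 19.88 = 3.215 mg/L.
The observed yield is Y_obs = Y/(1 + k_d·θ_c) = 0.438 / (1 + 0.112 × 9.84) = 0.438 / 2.102 = 0.2084 g VSS per g BOD₅ removed.
Mass of BOD₅ removed per day: Q(S₀ − S) = 160 × 754.8 g/m³ = 120.8 kg/d.
P_X = Y_obs · Q(S₀ − S) = 0.2084 × 120.8 = 25.16 kg VSS/d.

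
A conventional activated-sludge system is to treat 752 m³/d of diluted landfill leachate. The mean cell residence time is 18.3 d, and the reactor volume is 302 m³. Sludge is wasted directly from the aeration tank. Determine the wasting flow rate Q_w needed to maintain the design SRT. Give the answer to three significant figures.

For wasting at MLVSS concentration, Q_w = V/θ_c = 302.0/18.3 = 16.50 m³/d.

Q_w ≈ 16.5 m³/d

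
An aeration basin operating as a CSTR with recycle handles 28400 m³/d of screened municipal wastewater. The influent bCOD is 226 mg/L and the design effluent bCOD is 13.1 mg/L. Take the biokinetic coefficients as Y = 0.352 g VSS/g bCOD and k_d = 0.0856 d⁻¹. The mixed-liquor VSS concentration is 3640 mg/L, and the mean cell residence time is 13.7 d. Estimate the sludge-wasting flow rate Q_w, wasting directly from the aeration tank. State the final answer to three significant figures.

Q_w ≈ 269 m³/d

From the SRT design equation V = Y Q (S₀−S) θ_c / [X (1 + k_d θ_c)] = 0.352 × 28400 × (226 − 13.1) × 13.7 / [3640 × (1 + 0.0856 × 13.7)] = 2.92×10^7 / 7909 = 3687 m³.
Wasting from the aeration tank: Q_w = V / θ_c = 3687 / 13.7 = 269.1 m³/d.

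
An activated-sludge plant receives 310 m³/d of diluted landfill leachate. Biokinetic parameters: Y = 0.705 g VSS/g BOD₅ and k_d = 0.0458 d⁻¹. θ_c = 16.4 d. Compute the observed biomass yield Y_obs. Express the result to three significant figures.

Y_obs ≈ 0.403 g VSS/g BOD₅

The observed yield is Y_obs = Y/(1 + k_d·θ_c) = 0.705 / (1 + 0.0458 × 16.4) = 0.705 / 1.751 = 0.4026 g VSS per g BOD₅ removed.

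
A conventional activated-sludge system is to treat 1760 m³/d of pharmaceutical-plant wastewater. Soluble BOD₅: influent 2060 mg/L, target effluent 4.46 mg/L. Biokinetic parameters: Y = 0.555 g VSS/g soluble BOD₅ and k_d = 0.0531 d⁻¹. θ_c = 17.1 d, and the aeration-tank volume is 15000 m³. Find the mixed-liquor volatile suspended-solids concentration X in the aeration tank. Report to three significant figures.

X = Y·Q·ΔS·θ_c / [V·(1 + k_d θ_c)] = 0.555 × 1760 × (2060 − 4.46) × 17.1 / [15000 × (1 + 0.0531 × 17.1)] = 1200 mg/L.

X ≈ 1200 mg/L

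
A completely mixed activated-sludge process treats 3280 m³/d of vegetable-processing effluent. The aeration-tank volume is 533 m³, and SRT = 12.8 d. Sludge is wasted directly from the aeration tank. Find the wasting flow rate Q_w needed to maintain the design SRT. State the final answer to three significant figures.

With mixed-liquor wasting, θ_c = V/Q_w, so Q_w = V/θ_c = 533.0/12.8 = 41.64 m³/d.

Q_w ≈ 41.6 m³/d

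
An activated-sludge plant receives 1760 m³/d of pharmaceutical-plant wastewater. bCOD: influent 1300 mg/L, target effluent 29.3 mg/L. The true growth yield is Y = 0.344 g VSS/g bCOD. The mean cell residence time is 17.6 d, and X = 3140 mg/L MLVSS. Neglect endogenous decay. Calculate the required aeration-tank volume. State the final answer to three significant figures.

With k_d = 0 the design equation reduces to V = Y Q (S₀−S) θ_c / X = 0.344 × 1760 × (1300 − 29.3) × 17.6 / 3140 = 4312 m³.

V ≈ 4310 m³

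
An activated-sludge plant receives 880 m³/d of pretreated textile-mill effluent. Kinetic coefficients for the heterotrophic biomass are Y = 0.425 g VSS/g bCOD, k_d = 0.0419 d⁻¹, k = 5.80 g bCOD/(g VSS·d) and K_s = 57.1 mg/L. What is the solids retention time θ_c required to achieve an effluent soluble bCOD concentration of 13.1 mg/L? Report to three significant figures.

Specific growth rate at S = 13.1 mg/L: μ = YkS/(K_s+S) = 0.425·5.80·13.1/(57.1+13.1) = 0.4600 d⁻¹.
1/θ_c = 0.4600 − 0.0419 = 0.4181 d⁻¹, so θ_c = 2.392 d.

θ_c ≈ 2.39 d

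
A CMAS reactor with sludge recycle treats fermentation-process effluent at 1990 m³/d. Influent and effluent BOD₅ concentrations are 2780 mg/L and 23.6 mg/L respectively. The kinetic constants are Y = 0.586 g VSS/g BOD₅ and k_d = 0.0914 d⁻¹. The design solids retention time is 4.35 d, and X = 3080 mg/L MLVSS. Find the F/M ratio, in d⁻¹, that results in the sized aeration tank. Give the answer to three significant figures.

F/M ≈ 0.553 d⁻¹

Steady-state biomass mass balance: V·X·(1 + k_d·θ_c) = Y·Q·(S₀ − S)·θ_c, so V = 0.586 × 1990 × (2780 − 23.6) × 4.35 / [3080 × (1 + 0.0914 × 4.35)] = 1.4×10^7 / 4305 = 3248 m³.
F/M = Q·S₀ / (V·X) = 1990 × 2780 / (3248 × 3080) = 0.5530 g BOD₅·(g VSS·d)⁻¹.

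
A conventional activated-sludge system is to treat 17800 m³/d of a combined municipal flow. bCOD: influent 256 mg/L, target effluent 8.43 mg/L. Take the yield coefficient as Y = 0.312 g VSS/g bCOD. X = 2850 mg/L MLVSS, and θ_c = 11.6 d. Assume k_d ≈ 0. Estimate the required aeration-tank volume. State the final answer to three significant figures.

V ≈ 5600 m³

V·X = Y·Q·ΔS·θ_c gives V = 0.312 × 17800 × (256 − 8.43) × 11.6 / 2850 = 5596 m³.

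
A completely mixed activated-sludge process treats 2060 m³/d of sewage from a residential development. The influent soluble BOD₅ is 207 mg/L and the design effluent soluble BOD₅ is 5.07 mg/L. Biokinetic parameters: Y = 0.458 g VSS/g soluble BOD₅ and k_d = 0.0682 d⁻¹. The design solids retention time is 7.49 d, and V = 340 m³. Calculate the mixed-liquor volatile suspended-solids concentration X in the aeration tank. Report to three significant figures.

X = Y·Q·ΔS·θ_c / [V·(1 + k_d θ_c)] = 0.458 × 2060 × (207 − 5.07) × 7.49 / [340 × (1 + 0.0682 × 7.49)] = 2778 mg/L.

X ≈ 2780 mg/L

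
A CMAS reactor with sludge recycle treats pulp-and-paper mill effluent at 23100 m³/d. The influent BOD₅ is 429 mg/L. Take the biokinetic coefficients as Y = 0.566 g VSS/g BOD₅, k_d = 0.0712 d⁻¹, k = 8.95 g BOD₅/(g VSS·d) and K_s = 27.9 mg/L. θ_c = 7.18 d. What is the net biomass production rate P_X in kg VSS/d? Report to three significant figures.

P_X ≈ 3700 kg VSS/d

From the Monod/SRT balance for a CMAS, S = K_s·(1+k_d θ_c)/[θ_c·(Y k − k_d) − 1] = 27.9 × (1 + 0.0712 × 7.18) / [7.18 × (0.566 × 8.95 − 0.0712) − 1] = 42.16 / 34.86 = 1.209 mg/L.
The observed yield is Y_obs = Y/(1 + k_d·θ_c) = 0.566 / (1 + 0.0712 × 7.18) = 0.566 / 1.511 = 0.3745 g VSS per g BOD₅ removed.
Q·(S₀ − S) = 23100 × (429 − 1.21) × 10⁻³ = 9882 kg/d removed.
Net biomass production P_X = Y_obs × Q·(S₀ − S) = 0.3745 × 9882 = 3701 kg VSS/d.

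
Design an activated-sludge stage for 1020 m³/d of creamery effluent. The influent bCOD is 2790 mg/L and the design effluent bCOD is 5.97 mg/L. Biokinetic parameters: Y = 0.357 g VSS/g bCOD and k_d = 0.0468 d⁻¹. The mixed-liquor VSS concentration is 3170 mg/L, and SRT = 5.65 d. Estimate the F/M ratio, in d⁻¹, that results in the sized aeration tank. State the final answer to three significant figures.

From the SRT design equation V = Y Q (S₀−S) θ_c / [X (1 + k_d θ_c)] = 0.357 × 1020 × (2790 − 5.97) × 5.65 / [3170 × (1 + 0.0468 × 5.65)] = 5.73×10^6 / 4008 = 1429 m³.
F/M = applied load / biomass = Q·S₀/(V·X) = 1020 × 2790 / (1429 × 3170) = 0.6282 d⁻¹.

F/M ≈ 0.628 d⁻¹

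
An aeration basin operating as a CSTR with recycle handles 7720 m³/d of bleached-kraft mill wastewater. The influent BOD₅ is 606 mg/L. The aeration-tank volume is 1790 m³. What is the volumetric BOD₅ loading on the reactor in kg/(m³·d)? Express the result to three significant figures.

L_v ≈ 2.61 kg BOD₅/(m³·d)

Applied BOD₅ load per unit volume = Q·S₀/V = (7720 × 606/1000)/1790 = 2.614 kg BOD₅·m⁻³·d⁻¹.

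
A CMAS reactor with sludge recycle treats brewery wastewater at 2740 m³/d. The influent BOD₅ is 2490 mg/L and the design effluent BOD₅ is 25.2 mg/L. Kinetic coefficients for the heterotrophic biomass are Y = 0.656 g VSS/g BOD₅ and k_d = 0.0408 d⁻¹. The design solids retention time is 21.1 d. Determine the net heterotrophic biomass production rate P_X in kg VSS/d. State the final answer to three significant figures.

Y_obs = Y / (1 + k_d θ_c) = 0.656 / (1 + 0.0408 × 21.1) = 0.656 / 1.861 = 0.3525.
Substrate removed = Q·(S₀ − S) = 2740 m³/d × (2490 − 25.2) g/m³ = 6.75×10^6 g/d = 6754 kg/d.
P_X = Y_obs · Q(S₀ − S) = 0.3525 × 6754 = 2381 kg VSS/d.

P_X ≈ 2380 kg VSS/d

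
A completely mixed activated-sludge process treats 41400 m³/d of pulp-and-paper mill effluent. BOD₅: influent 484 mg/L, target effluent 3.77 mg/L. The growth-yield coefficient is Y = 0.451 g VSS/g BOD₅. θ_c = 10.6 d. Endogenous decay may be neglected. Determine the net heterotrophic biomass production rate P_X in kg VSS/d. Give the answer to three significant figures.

P_X ≈ 8970 kg VSS/d

No decay correction is needed, so Y_obs = Y = 0.451.
Substrate removed = Q·(S₀ − S) = 41400 m³/d × (484 − 3.77) g/m³ = 1.99×10^7 g/d = 19882 kg/d.
So the net sludge growth is P_X = 0.4510 × 19882 = 8967 kg VSS/d.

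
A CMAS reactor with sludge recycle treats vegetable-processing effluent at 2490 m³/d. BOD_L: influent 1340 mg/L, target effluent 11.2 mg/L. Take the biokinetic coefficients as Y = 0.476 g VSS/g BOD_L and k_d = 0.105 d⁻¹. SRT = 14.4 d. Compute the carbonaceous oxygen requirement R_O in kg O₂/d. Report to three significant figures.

Y_obs = Y / (1 + k_d θ_c) = 0.476 / (1 + 0.105 × 14.4) = 0.476 / 2.512 = 0.1895.
Q·(S₀ − S) = 2490 × (1340 − 11.2) × 10⁻³ = 3309 kg/d removed.
Net sludge production P_X = 0.1895 × 3309 = 627.0 kg VSS/d.
R_O = Q·ΔS − 1.42 P_X = 3309 − 890.3 = 2418 kg O₂/d.

R_O ≈ 2420 kg O₂/d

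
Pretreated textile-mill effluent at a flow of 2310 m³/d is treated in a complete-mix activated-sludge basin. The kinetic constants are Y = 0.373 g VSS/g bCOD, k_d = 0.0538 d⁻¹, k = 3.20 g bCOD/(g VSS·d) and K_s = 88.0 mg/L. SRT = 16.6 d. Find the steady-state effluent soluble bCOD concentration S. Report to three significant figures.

S ≈ 9.30 mg/L

Effluent substrate depends only on kinetics and SRT: S = K_s(1 + k_d θ_c) / [θ_c(Yk − k_d) − 1] = 88.0 × (1 + 0.0538 × 16.6) / [16.6 × (0.373 × 3.20 − 0.0538) − 1] = 166.6 / 17.92 = 9.296 mg/L.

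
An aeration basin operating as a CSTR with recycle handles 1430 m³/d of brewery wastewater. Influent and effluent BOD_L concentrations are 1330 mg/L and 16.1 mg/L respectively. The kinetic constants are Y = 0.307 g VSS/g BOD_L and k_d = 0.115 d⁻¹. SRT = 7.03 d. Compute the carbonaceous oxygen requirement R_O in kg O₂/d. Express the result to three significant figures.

Observed yield with endogenous decay: Y_obs = Y / (1 + k_d·θ_c) = 0.307 / (1 + 0.115 × 7.03) = 0.307 / 1.808 = 0.1698 g VSS/g BOD_L.
ΔS = 1330 − 16.1 = 1314 mg/L, so the substrate removal rate is 1430 × 1314/1000 = 1879 kg BOD_L/d.
Net sludge production P_X = 0.1698 × 1879 = 319.0 kg VSS/d.
R_O = Q·ΔS − 1.42 P_X = 1879 − 452.9 = 1426 kg O₂/d.

R_O ≈ 1430 kg O₂/d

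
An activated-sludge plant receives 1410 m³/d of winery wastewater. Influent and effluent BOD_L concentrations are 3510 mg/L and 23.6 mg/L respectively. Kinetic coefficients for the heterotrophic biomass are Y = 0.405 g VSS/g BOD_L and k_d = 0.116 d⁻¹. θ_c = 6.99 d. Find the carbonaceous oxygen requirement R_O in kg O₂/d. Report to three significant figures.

R_O ≈ 3350 kg O₂/d

Y_obs = Y / (1 + k_d θ_c) = 0.405 / (1 + 0.116 × 6.99) = 0.405 / 1.811 = 0.2237.
Mass of BOD_L removed per day: Q(S₀ − S) = 1410 × 3486 g/m³ = 4916 kg/d.
Net sludge production P_X = 0.2237 × 4916 = 1099 kg VSS/d.
Carbonaceous O₂ demand = substrate oxidised − cell-mass equivalent = 4916 − 1.42 × 1099 = 3355 kg O₂/d.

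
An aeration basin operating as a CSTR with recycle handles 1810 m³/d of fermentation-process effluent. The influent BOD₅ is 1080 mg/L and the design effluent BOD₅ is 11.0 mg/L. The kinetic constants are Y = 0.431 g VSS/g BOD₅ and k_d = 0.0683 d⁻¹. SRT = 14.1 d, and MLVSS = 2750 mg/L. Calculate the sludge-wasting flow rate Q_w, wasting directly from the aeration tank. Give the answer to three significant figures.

From the SRT design equation V = Y Q (S₀−S) θ_c / [X (1 + k_d θ_c)] = 0.431 × 1810 × (1080 − 11.0) × 14.1 / [2750 × (1 + 0.0683 × 14.1)] = 1.18×10^7 / 5398 = 2178 m³.
For wasting at MLVSS concentration, Q_w = V/θ_c = 2178/14.1 = 154.5 m³/d.

Q_w ≈ 154 m³/d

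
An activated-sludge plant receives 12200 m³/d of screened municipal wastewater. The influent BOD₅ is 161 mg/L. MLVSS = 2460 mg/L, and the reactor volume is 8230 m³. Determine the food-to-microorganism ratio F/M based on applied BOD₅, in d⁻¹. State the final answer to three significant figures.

F/M ≈ 0.0970 d⁻¹

F/M = applied load / biomass = Q·S₀/(V·X) = 12200 × 161 / (8230 × 2460) = 0.09702 d⁻¹.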